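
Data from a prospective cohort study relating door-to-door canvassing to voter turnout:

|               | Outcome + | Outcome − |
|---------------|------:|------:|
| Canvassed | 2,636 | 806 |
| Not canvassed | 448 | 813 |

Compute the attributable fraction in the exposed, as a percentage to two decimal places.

Cells: a = 2636, b = 806, c = 448, d = 813.
Risk in exposed = 2636/3442 = 0.76583; risk in unexposed = 448/1261 = 0.35527.
RR = 0.76583/0.35527 = 2.15562
AR% = (RR − 1)/RR × 100 = (2.15562 − 1)/2.15562 × 100 = 53.6096%

53.61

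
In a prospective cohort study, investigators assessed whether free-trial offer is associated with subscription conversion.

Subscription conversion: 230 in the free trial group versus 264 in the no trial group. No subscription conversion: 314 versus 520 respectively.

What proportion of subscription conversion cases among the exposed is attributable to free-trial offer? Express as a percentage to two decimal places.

From the description: a = 230, b = 314, c = 264, d = 520.
Risk in exposed = 230/544 = 0.42279; risk in unexposed = 264/784 = 0.33673.
RR = 0.42279/0.33673 = 1.25557
AR% = (RR − 1)/RR × 100 = (1.25557 − 1)/1.25557 × 100 = 20.3549%

20.35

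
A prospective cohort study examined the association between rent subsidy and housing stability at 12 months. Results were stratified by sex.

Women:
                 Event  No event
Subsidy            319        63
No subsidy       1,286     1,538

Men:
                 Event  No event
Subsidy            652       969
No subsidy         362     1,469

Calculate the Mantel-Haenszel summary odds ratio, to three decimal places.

3.393

OR_MH = Σ(aᵢdᵢ/nᵢ) / Σ(bᵢcᵢ/nᵢ), where nᵢ is the stratum total.
Stratum 1 (Women): n = 3206; a·d/n = 319·1538/3206 = 153.0324; b·c/n = 63·1286/3206 = 25.2707
Stratum 2 (Men): n = 3452; a·d/n = 652·1469/3452 = 277.4589; b·c/n = 969·362/3452 = 101.6159
OR_MH = (153.0324 + 277.4589) / (25.2707 + 101.6159) = 430.4913 / 126.8866 = 3.39272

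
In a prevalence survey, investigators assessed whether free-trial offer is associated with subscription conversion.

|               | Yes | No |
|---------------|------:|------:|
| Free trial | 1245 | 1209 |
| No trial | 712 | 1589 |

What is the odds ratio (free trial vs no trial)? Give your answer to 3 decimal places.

2.298

Cells: a = 1245, b = 1209, c = 712, d = 1589.
OR = (a·d)/(b·c) = (1245 × 1589) / (1209 × 712) = 1978305 / 860808 = 2.29820
The odds of subscription conversion are about 2.30 times as high in the free trial group.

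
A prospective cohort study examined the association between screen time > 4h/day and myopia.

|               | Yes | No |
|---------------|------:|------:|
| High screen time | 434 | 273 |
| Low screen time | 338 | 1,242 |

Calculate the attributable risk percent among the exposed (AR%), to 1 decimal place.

65.2

Cells: a = 434, b = 273, c = 338, d = 1242.
Risk in exposed = 434/707 = 0.61386; risk in unexposed = 338/1580 = 0.21392.
RR = 0.61386/0.21392 = 2.86953
AR% = (RR − 1)/RR × 100 = (2.86953 − 1)/2.86953 × 100 = 65.1511%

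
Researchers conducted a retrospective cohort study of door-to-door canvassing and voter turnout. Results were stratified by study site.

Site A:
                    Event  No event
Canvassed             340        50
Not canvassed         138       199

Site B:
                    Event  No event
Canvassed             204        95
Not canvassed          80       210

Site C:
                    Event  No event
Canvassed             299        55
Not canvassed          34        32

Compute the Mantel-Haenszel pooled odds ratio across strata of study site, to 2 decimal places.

OR_MH = Σ(aᵢdᵢ/nᵢ) / Σ(bᵢcᵢ/nᵢ), where nᵢ is the stratum total.
Stratum 1 (Site A): n = 727; a·d/n = 340·199/727 = 93.0674; b·c/n = 50·138/727 = 9.4911
Stratum 2 (Site B): n = 589; a·d/n = 204·210/589 = 72.7334; b·c/n = 95·80/589 = 12.9032
Stratum 3 (Site C): n = 420; a·d/n = 299·32/420 = 22.7810; b·c/n = 55·34/420 = 4.4524
OR_MH = (93.0674 + 72.7334 + 22.7810) / (9.4911 + 12.9032 + 4.4524) = 188.5818 / 26.8467 = 7.02440

7.02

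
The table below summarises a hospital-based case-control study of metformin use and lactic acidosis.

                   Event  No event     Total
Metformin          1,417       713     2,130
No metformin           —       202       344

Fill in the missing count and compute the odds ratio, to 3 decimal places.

The missing cell is in the unexposed row: 344 − 202 = 142.
So a = 1417, b = 713, c = 142, d = 202.
OR = (a·d)/(b·c) = (1417 × 202) / (713 × 142) = 286234 / 101246 = 2.82711

2.827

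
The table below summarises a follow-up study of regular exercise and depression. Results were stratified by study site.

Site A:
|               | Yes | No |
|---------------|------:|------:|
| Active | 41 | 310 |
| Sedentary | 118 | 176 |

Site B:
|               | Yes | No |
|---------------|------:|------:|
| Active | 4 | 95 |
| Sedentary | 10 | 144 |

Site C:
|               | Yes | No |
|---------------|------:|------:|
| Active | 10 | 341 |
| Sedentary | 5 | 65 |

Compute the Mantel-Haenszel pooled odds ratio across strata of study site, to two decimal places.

OR_MH = Σ(aᵢdᵢ/nᵢ) / Σ(bᵢcᵢ/nᵢ), where nᵢ is the stratum total.
Stratum 1 (Site A): n = 645; a·d/n = 41·176/645 = 11.1876; b·c/n = 310·118/645 = 56.7132
Stratum 2 (Site B): n = 253; a·d/n = 4·144/253 = 2.2767; b·c/n = 95·10/253 = 3.7549
Stratum 3 (Site C): n = 421; a·d/n = 10·65/421 = 1.5439; b·c/n = 341·5/421 = 4.0499
OR_MH = (11.1876 + 2.2767 + 1.5439) / (56.7132 + 3.7549 + 4.0499) = 15.0082 / 64.5180 = 0.23262

0.23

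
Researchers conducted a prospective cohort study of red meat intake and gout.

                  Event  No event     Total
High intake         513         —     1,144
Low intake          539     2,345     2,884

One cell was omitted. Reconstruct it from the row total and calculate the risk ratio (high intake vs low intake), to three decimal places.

The missing cell is in the exposed row: 1144 − 513 = 631.
So a = 513, b = 631, c = 539, d = 2345.
RR = [a/(a+b)] / [c/(c+d)] = (513/1144) / (539/2884) = 0.44843/0.18689 = 2.39937

2.399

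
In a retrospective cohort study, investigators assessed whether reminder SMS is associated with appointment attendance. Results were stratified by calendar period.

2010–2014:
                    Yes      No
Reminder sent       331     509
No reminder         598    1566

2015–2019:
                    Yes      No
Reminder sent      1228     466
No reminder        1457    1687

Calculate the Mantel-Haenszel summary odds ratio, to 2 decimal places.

OR_MH = Σ(aᵢdᵢ/nᵢ) / Σ(bᵢcᵢ/nᵢ), where nᵢ is the stratum total.
Stratum 1 (2010–2014): n = 3004; a·d/n = 331·1566/3004 = 172.5519; b·c/n = 509·598/3004 = 101.3256
Stratum 2 (2015–2019): n = 4838; a·d/n = 1228·1687/4838 = 428.2009; b·c/n = 466·1457/4838 = 140.3394
OR_MH = (172.5519 + 428.2009) / (101.3256 + 140.3394) = 600.7528 / 241.6650 = 2.48589

2.49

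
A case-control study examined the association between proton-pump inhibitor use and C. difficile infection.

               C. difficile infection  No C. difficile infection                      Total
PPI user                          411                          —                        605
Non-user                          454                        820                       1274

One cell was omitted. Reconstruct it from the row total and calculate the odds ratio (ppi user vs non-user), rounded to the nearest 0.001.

3.826

The missing cell is in the exposed row: 605 − 411 = 194.
So a = 411, b = 194, c = 454, d = 820.
OR = (a·d)/(b·c) = (411 × 820) / (194 × 454) = 337020 / 88076 = 3.82647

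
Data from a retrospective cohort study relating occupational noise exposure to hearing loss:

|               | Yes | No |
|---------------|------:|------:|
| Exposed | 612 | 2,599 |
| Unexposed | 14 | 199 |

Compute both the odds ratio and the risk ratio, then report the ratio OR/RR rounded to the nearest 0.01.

1.15

Cells: a = 612, b = 2599, c = 14, d = 199.
OR = (612·199)/(2599·14) = 121788/36386 = 3.34711
Risk in exposed = 612/3211 = 0.19059; risk in unexposed = 14/213 = 0.06573; RR = 2.89976
OR/RR = 3.34711 / 2.89976 = 1.15427
The outcome is not rare, so the OR lies further from 1 than the RR.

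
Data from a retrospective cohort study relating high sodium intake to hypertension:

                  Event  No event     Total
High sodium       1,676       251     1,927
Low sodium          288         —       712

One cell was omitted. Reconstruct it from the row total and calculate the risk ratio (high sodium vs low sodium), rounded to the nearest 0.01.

The missing cell is in the unexposed row: 712 − 288 = 424.
So a = 1676, b = 251, c = 288, d = 424.
RR = [a/(a+b)] / [c/(c+d)] = (1676/1927) / (288/712) = 0.86975/0.40449 = 2.15020

2.15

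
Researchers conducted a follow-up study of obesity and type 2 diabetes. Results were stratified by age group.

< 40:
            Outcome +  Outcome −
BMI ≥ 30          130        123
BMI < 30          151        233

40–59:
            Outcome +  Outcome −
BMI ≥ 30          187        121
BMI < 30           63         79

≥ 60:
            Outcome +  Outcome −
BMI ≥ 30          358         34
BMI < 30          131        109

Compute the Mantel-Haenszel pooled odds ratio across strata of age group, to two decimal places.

2.67

OR_MH = Σ(aᵢdᵢ/nᵢ) / Σ(bᵢcᵢ/nᵢ), where nᵢ is the stratum total.
Stratum 1 (< 40): n = 637; a·d/n = 130·233/637 = 47.5510; b·c/n = 123·151/637 = 29.1570
Stratum 2 (40–59): n = 450; a·d/n = 187·79/450 = 32.8289; b·c/n = 121·63/450 = 16.9400
Stratum 3 (≥ 60): n = 632; a·d/n = 358·109/632 = 61.7437; b·c/n = 34·131/632 = 7.0475
OR_MH = (47.5510 + 32.8289 + 61.7437) / (29.1570 + 16.9400 + 7.0475) = 142.1236 / 53.1445 = 2.67429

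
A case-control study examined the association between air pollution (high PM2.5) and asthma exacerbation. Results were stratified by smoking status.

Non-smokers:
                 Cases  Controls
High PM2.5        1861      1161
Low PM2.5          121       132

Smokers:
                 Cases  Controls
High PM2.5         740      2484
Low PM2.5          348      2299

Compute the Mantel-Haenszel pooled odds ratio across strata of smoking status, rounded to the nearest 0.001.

1.919

OR_MH = Σ(aᵢdᵢ/nᵢ) / Σ(bᵢcᵢ/nᵢ), where nᵢ is the stratum total.
Stratum 1 (Non-smokers): n = 3275; a·d/n = 1861·132/3275 = 75.0082; b·c/n = 1161·121/3275 = 42.8950
Stratum 2 (Smokers): n = 5871; a·d/n = 740·2299/5871 = 289.7735; b·c/n = 2484·348/5871 = 147.2376
OR_MH = (75.0082 + 289.7735) / (42.8950 + 147.2376) = 364.7817 / 190.1326 = 1.91857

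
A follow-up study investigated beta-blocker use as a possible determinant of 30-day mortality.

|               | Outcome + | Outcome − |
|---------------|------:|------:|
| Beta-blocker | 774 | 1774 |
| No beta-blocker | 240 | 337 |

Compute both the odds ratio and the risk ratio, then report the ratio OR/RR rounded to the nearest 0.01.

0.84

Cells: a = 774, b = 1774, c = 240, d = 337.
OR = (774·337)/(1774·240) = 260838/425760 = 0.61264
Risk in exposed = 774/2548 = 0.30377; risk in unexposed = 240/577 = 0.41594; RR = 0.73031
OR/RR = 0.61264 / 0.73031 = 0.83888
The outcome is not rare, so the OR lies further from 1 than the RR.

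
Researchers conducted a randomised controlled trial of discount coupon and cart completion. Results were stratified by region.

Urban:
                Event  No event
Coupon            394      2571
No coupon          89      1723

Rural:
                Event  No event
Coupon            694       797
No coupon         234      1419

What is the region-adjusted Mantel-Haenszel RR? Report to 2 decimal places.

RR_MH = Σ(aᵢ·n₀ᵢ/nᵢ) / Σ(cᵢ·n₁ᵢ/nᵢ), with n₁ᵢ = aᵢ+bᵢ (exposed), n₀ᵢ = cᵢ+dᵢ (unexposed), nᵢ = n₁ᵢ+n₀ᵢ.
Stratum 1 (Urban): n₁ = 2965, n₀ = 1812, n = 4777; a·n₀/n = 394·1812/4777 = 149.4511; c·n₁/n = 89·2965/4777 = 55.2407
Stratum 2 (Rural): n₁ = 1491, n₀ = 1653, n = 3144; a·n₀/n = 694·1653/3144 = 364.8798; c·n₁/n = 234·1491/3144 = 110.9714
RR_MH = (149.4511 + 364.8798) / (55.2407 + 110.9714) = 514.3309 / 166.2121 = 3.09442

3.09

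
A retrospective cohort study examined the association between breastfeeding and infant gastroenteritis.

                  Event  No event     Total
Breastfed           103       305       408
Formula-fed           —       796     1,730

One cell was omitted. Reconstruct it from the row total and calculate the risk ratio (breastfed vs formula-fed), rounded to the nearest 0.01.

The missing cell is in the unexposed row: 1730 − 796 = 934.
So a = 103, b = 305, c = 934, d = 796.
RR = [a/(a+b)] / [c/(c+d)] = (103/408) / (934/1730) = 0.25245/0.53988 = 0.46760

0.47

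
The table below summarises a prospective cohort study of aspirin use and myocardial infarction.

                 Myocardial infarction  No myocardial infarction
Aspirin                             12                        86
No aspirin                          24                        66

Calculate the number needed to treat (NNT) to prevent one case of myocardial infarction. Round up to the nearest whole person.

Risk in treated group = 12/98 = 0.12245; risk in control = 24/90 = 0.26667.
Absolute risk reduction = 0.26667 − 0.12245 = 0.14422
NNT = 1 / ARR = 1 / 0.14422 = 6.934 → round up → 7

7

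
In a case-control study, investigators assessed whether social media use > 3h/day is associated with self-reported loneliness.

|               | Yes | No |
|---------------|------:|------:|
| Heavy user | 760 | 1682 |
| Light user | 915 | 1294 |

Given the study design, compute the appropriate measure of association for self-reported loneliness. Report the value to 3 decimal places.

0.639

Cells: a = 760, b = 1682, c = 915, d = 1294.
This is a case-control study: participants were sampled on outcome status, so risks in the source population cannot be estimated directly — relative risk is not valid here. The odds ratio is the appropriate measure.
OR = (a·d)/(b·c) = (760 × 1294) / (1682 × 915) = 983440 / 1539030 = 0.63900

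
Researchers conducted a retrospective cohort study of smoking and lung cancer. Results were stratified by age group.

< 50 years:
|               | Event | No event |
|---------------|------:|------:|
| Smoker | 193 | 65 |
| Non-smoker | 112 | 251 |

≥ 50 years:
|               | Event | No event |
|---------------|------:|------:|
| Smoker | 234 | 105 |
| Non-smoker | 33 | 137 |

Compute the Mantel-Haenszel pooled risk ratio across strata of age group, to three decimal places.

RR_MH = Σ(aᵢ·n₀ᵢ/nᵢ) / Σ(cᵢ·n₁ᵢ/nᵢ), with n₁ᵢ = aᵢ+bᵢ (exposed), n₀ᵢ = cᵢ+dᵢ (unexposed), nᵢ = n₁ᵢ+n₀ᵢ.
Stratum 1 (< 50 years): n₁ = 258, n₀ = 363, n = 621; a·n₀/n = 193·363/621 = 112.8164; c·n₁/n = 112·258/621 = 46.5314
Stratum 2 (≥ 50 years): n₁ = 339, n₀ = 170, n = 509; a·n₀/n = 234·170/509 = 78.1532; c·n₁/n = 33·339/509 = 21.9784
RR_MH = (112.8164 + 78.1532) / (46.5314 + 21.9784) = 190.9697 / 68.5098 = 2.78748

2.787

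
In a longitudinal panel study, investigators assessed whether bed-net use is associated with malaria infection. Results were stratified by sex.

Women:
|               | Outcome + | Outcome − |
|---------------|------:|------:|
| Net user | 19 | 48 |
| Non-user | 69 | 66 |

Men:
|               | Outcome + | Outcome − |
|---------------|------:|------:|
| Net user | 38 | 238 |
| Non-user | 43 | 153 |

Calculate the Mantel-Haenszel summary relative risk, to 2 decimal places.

RR_MH = Σ(aᵢ·n₀ᵢ/nᵢ) / Σ(cᵢ·n₁ᵢ/nᵢ), with n₁ᵢ = aᵢ+bᵢ (exposed), n₀ᵢ = cᵢ+dᵢ (unexposed), nᵢ = n₁ᵢ+n₀ᵢ.
Stratum 1 (Women): n₁ = 67, n₀ = 135, n = 202; a·n₀/n = 19·135/202 = 12.6980; c·n₁/n = 69·67/202 = 22.8861
Stratum 2 (Men): n₁ = 276, n₀ = 196, n = 472; a·n₀/n = 38·196/472 = 15.7797; c·n₁/n = 43·276/472 = 25.1441
RR_MH = (12.6980 + 15.7797) / (22.8861 + 25.1441) = 28.4777 / 48.0302 = 0.59291

0.59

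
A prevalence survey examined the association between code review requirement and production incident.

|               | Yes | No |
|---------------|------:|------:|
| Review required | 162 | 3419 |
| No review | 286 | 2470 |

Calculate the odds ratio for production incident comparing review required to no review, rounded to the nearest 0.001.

Cells: a = 162, b = 3419, c = 286, d = 2470.
OR = (a·d)/(b·c) = (162 × 2470) / (3419 × 286) = 400140 / 977834 = 0.40921
Exposure is associated with lower odds of production incident (OR = 0.41 < 1).

0.409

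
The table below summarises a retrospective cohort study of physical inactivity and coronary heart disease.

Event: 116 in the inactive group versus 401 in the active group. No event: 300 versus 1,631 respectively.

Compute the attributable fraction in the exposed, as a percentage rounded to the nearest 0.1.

From the description: a = 116, b = 300, c = 401, d = 1631.
Risk in exposed = 116/416 = 0.27885; risk in unexposed = 401/2032 = 0.19734.
RR = 0.27885/0.19734 = 1.41301
AR% = (RR − 1)/RR × 100 = (1.41301 − 1)/1.41301 × 100 = 29.2289%

29.2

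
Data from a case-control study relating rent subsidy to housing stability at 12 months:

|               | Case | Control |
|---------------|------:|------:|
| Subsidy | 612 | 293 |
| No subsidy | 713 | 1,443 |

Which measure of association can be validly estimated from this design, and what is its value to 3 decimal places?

4.227

Cells: a = 612, b = 293, c = 713, d = 1443.
This is a case-control study: participants were sampled on outcome status, so risks in the source population cannot be estimated directly — relative risk is not valid here. The odds ratio is the appropriate measure.
OR = (a·d)/(b·c) = (612 × 1443) / (293 × 713) = 883116 / 208909 = 4.22728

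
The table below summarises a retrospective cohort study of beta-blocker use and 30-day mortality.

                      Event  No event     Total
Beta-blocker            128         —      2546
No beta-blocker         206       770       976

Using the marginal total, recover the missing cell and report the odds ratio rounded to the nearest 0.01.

0.20

The missing cell is in the exposed row: 2546 − 128 = 2418.
So a = 128, b = 2418, c = 206, d = 770.
OR = (a·d)/(b·c) = (128 × 770) / (2418 × 206) = 98560 / 498108 = 0.19787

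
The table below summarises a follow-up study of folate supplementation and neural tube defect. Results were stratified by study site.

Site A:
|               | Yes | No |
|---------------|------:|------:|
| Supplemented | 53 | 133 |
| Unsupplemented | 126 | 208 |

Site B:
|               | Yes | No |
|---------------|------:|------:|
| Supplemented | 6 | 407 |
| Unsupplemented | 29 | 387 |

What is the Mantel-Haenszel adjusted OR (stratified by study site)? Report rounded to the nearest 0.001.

0.517

OR_MH = Σ(aᵢdᵢ/nᵢ) / Σ(bᵢcᵢ/nᵢ), where nᵢ is the stratum total.
Stratum 1 (Site A): n = 520; a·d/n = 53·208/520 = 21.2000; b·c/n = 133·126/520 = 32.2269
Stratum 2 (Site B): n = 829; a·d/n = 6·387/829 = 2.8010; b·c/n = 407·29/829 = 14.2376
OR_MH = (21.2000 + 2.8010) / (32.2269 + 14.2376) = 24.0010 / 46.4646 = 0.51654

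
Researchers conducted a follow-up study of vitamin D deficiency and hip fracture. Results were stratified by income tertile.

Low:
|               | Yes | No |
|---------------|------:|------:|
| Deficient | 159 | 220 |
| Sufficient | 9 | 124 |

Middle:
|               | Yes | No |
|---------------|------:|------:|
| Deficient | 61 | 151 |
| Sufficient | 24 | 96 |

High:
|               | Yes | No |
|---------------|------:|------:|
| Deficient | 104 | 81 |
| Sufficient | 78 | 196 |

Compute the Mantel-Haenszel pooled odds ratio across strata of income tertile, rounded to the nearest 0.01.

3.52

OR_MH = Σ(aᵢdᵢ/nᵢ) / Σ(bᵢcᵢ/nᵢ), where nᵢ is the stratum total.
Stratum 1 (Low): n = 512; a·d/n = 159·124/512 = 38.5078; b·c/n = 220·9/512 = 3.8672
Stratum 2 (Middle): n = 332; a·d/n = 61·96/332 = 17.6386; b·c/n = 151·24/332 = 10.9157
Stratum 3 (High): n = 459; a·d/n = 104·196/459 = 44.4096; b·c/n = 81·78/459 = 13.7647
OR_MH = (38.5078 + 17.6386 + 44.4096) / (3.8672 + 10.9157 + 13.7647) = 100.5560 / 28.5476 = 3.52240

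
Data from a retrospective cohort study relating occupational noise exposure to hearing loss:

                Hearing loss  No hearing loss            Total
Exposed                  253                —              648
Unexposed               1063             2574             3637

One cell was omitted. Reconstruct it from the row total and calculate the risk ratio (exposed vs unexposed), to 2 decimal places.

The missing cell is in the exposed row: 648 − 253 = 395.
So a = 253, b = 395, c = 1063, d = 2574.
RR = [a/(a+b)] / [c/(c+d)] = (253/648) / (1063/3637) = 0.39043/0.29227 = 1.33584

1.34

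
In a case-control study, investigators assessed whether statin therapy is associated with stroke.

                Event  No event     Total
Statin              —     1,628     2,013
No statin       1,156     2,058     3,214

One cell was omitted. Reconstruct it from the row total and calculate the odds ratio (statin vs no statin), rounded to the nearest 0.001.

The missing cell is in the exposed row: 2013 − 1628 = 385.
So a = 385, b = 1628, c = 1156, d = 2058.
OR = (a·d)/(b·c) = (385 × 2058) / (1628 × 1156) = 792330 / 1881968 = 0.42101

0.421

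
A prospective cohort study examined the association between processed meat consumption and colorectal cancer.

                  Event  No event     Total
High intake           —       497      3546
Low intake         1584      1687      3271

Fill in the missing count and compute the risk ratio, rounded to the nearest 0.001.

The missing cell is in the exposed row: 3546 − 497 = 3049.
So a = 3049, b = 497, c = 1584, d = 1687.
RR = [a/(a+b)] / [c/(c+d)] = (3049/3546) / (1584/3271) = 0.85984/0.48426 = 1.77560

1.776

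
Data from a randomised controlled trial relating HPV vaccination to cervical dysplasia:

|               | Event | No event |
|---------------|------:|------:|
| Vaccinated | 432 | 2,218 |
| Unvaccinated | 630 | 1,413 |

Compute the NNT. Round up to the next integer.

Risk in treated group = 432/2650 = 0.16302; risk in control = 630/2043 = 0.30837.
Absolute risk reduction = 0.30837 − 0.16302 = 0.14535
NNT = 1 / ARR = 1 / 0.14535 = 6.880 → round up → 7

7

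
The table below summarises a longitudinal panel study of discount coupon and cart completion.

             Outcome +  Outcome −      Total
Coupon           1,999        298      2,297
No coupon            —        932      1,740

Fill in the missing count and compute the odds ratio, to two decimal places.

The missing cell is in the unexposed row: 1740 − 932 = 808.
So a = 1999, b = 298, c = 808, d = 932.
OR = (a·d)/(b·c) = (1999 × 932) / (298 × 808) = 1863068 / 240784 = 7.73751

7.74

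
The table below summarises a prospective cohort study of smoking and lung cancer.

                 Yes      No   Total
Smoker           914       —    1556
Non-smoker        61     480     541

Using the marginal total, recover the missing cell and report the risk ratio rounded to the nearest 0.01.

5.21

The missing cell is in the exposed row: 1556 − 914 = 642.
So a = 914, b = 642, c = 61, d = 480.
RR = [a/(a+b)] / [c/(c+d)] = (914/1556) / (61/541) = 0.58740/0.11275 = 5.20960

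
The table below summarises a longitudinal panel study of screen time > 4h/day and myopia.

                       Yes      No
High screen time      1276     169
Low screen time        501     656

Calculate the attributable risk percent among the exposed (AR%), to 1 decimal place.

Cells: a = 1276, b = 169, c = 501, d = 656.
Risk in exposed = 1276/1445 = 0.88304; risk in unexposed = 501/1157 = 0.43302.
RR = 0.88304/0.43302 = 2.03929
AR% = (RR − 1)/RR × 100 = (2.03929 − 1)/2.03929 × 100 = 50.9633%

51.0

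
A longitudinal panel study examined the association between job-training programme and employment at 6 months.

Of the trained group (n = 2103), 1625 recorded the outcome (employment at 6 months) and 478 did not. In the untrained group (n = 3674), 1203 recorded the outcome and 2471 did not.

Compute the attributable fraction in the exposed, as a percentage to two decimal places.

From the description: a = 1625, b = 478, c = 1203, d = 2471.
Risk in exposed = 1625/2103 = 0.77271; risk in unexposed = 1203/3674 = 0.32744.
RR = 0.77271/0.32744 = 2.35987
AR% = (RR − 1)/RR × 100 = (2.35987 − 1)/2.35987 × 100 = 57.6247%

57.62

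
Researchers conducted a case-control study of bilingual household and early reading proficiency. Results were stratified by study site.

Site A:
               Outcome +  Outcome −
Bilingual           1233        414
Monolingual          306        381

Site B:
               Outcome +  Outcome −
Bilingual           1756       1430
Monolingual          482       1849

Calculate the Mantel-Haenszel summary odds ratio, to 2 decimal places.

4.41

OR_MH = Σ(aᵢdᵢ/nᵢ) / Σ(bᵢcᵢ/nᵢ), where nᵢ is the stratum total.
Stratum 1 (Site A): n = 2334; a·d/n = 1233·381/2334 = 201.2738; b·c/n = 414·306/2334 = 54.2776
Stratum 2 (Site B): n = 5517; a·d/n = 1756·1849/5517 = 588.5162; b·c/n = 1430·482/5517 = 124.9338
OR_MH = (201.2738 + 588.5162) / (54.2776 + 124.9338) = 789.7900 / 179.2115 = 4.40703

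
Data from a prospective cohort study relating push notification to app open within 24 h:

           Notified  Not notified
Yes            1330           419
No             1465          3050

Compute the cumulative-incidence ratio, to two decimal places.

3.94

Reading the table with exposure as columns: a = 1330 (Notified, case), b = 1465 (Notified, non-case), c = 419 (Not notified, case), d = 3050.
Risk in exposed = 1330/2795 = 0.47585; risk in unexposed = 419/3469 = 0.12078.
RR = 0.47585 / 0.12078 = 3.93967
The risk among the exposed is 3.94 times that among the unexposed.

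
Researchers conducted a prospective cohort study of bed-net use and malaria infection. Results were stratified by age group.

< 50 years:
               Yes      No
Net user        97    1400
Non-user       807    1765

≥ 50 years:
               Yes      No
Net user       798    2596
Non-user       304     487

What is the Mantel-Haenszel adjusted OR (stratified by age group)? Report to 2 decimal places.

OR_MH = Σ(aᵢdᵢ/nᵢ) / Σ(bᵢcᵢ/nᵢ), where nᵢ is the stratum total.
Stratum 1 (< 50 years): n = 4069; a·d/n = 97·1765/4069 = 42.0754; b·c/n = 1400·807/4069 = 277.6604
Stratum 2 (≥ 50 years): n = 4185; a·d/n = 798·487/4185 = 92.8616; b·c/n = 2596·304/4185 = 188.5744
OR_MH = (42.0754 + 92.8616) / (277.6604 + 188.5744) = 134.9371 / 466.2348 = 0.28942

0.29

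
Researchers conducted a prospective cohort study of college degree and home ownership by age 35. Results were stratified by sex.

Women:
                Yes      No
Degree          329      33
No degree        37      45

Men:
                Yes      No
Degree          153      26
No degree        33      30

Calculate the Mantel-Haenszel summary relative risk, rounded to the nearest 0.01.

1.84

RR_MH = Σ(aᵢ·n₀ᵢ/nᵢ) / Σ(cᵢ·n₁ᵢ/nᵢ), with n₁ᵢ = aᵢ+bᵢ (exposed), n₀ᵢ = cᵢ+dᵢ (unexposed), nᵢ = n₁ᵢ+n₀ᵢ.
Stratum 1 (Women): n₁ = 362, n₀ = 82, n = 444; a·n₀/n = 329·82/444 = 60.7613; c·n₁/n = 37·362/444 = 30.1667
Stratum 2 (Men): n₁ = 179, n₀ = 63, n = 242; a·n₀/n = 153·63/242 = 39.8306; c·n₁/n = 33·179/242 = 24.4091
RR_MH = (60.7613 + 39.8306) / (30.1667 + 24.4091) = 100.5918 / 54.5758 = 1.84316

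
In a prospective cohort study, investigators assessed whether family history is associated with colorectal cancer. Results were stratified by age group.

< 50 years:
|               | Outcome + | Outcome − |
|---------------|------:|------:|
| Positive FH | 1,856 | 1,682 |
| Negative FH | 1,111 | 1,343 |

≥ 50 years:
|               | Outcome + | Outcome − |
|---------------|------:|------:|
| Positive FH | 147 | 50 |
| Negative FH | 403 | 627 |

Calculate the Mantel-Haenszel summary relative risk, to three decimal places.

1.226

RR_MH = Σ(aᵢ·n₀ᵢ/nᵢ) / Σ(cᵢ·n₁ᵢ/nᵢ), with n₁ᵢ = aᵢ+bᵢ (exposed), n₀ᵢ = cᵢ+dᵢ (unexposed), nᵢ = n₁ᵢ+n₀ᵢ.
Stratum 1 (< 50 years): n₁ = 3538, n₀ = 2454, n = 5992; a·n₀/n = 1856·2454/5992 = 760.1175; c·n₁/n = 1111·3538/5992 = 655.9943
Stratum 2 (≥ 50 years): n₁ = 197, n₀ = 1030, n = 1227; a·n₀/n = 147·1030/1227 = 123.3985; c·n₁/n = 403·197/1227 = 64.7033
RR_MH = (760.1175 + 123.3985) / (655.9943 + 64.7033) = 883.5160 / 720.6977 = 1.22592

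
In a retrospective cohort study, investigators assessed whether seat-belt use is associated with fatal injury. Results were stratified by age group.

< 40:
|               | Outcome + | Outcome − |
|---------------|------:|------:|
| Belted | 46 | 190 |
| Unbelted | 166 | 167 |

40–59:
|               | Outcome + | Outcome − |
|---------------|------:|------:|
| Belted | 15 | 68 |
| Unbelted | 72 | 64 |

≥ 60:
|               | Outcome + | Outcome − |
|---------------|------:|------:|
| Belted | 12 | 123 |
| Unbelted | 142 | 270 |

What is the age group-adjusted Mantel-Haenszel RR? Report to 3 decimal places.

0.345

RR_MH = Σ(aᵢ·n₀ᵢ/nᵢ) / Σ(cᵢ·n₁ᵢ/nᵢ), with n₁ᵢ = aᵢ+bᵢ (exposed), n₀ᵢ = cᵢ+dᵢ (unexposed), nᵢ = n₁ᵢ+n₀ᵢ.
Stratum 1 (< 40): n₁ = 236, n₀ = 333, n = 569; a·n₀/n = 46·333/569 = 26.9209; c·n₁/n = 166·236/569 = 68.8506
Stratum 2 (40–59): n₁ = 83, n₀ = 136, n = 219; a·n₀/n = 15·136/219 = 9.3151; c·n₁/n = 72·83/219 = 27.2877
Stratum 3 (≥ 60): n₁ = 135, n₀ = 412, n = 547; a·n₀/n = 12·412/547 = 9.0384; c·n₁/n = 142·135/547 = 35.0457
RR_MH = (26.9209 + 9.3151 + 9.0384) / (68.8506 + 27.2877 + 35.0457) = 45.2744 / 131.1840 = 0.34512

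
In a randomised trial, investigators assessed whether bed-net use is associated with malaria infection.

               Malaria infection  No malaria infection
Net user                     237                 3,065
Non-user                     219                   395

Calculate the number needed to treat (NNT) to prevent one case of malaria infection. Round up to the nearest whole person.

Risk in treated group = 237/3302 = 0.07177; risk in control = 219/614 = 0.35668.
Absolute risk reduction = 0.35668 − 0.07177 = 0.28490
NNT = 1 / ARR = 1 / 0.28490 = 3.510 → round up → 4

4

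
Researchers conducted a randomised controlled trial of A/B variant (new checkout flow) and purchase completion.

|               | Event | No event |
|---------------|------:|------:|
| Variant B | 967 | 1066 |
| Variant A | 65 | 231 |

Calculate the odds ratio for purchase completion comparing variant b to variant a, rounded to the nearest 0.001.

Cells: a = 967, b = 1066, c = 65, d = 231.
OR = (a·d)/(b·c) = (967 × 231) / (1066 × 65) = 223377 / 69290 = 3.22380
The odds of purchase completion are about 3.22 times as high in the variant b group.

3.224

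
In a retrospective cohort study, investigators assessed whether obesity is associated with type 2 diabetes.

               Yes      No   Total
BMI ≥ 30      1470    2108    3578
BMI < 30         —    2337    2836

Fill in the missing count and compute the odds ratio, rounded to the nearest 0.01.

The missing cell is in the unexposed row: 2836 − 2337 = 499.
So a = 1470, b = 2108, c = 499, d = 2337.
OR = (a·d)/(b·c) = (1470 × 2337) / (2108 × 499) = 3435390 / 1051892 = 3.26592

3.27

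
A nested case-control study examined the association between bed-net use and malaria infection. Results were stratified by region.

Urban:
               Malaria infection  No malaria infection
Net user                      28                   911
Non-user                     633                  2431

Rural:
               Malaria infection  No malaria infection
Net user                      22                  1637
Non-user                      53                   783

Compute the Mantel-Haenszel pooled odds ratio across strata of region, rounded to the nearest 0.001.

OR_MH = Σ(aᵢdᵢ/nᵢ) / Σ(bᵢcᵢ/nᵢ), where nᵢ is the stratum total.
Stratum 1 (Urban): n = 4003; a·d/n = 28·2431/4003 = 17.0042; b·c/n = 911·633/4003 = 144.0577
Stratum 2 (Rural): n = 2495; a·d/n = 22·783/2495 = 6.9042; b·c/n = 1637·53/2495 = 34.7739
OR_MH = (17.0042 + 6.9042) / (144.0577 + 34.7739) = 23.9085 / 178.8317 = 0.13369

0.134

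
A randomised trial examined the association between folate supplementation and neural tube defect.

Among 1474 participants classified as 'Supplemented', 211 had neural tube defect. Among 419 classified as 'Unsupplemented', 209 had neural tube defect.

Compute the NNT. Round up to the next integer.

3

Risk in treated group = 211/1474 = 0.14315; risk in control = 209/419 = 0.49881.
Absolute risk reduction = 0.49881 − 0.14315 = 0.35566
NNT = 1 / ARR = 1 / 0.35566 = 2.812 → round up → 3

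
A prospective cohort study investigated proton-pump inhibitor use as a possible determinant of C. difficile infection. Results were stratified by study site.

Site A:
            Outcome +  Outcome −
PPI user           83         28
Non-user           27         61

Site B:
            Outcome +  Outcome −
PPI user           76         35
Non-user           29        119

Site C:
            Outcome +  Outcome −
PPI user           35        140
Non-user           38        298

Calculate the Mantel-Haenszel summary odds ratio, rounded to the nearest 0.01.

4.46

OR_MH = Σ(aᵢdᵢ/nᵢ) / Σ(bᵢcᵢ/nᵢ), where nᵢ is the stratum total.
Stratum 1 (Site A): n = 199; a·d/n = 83·61/199 = 25.4422; b·c/n = 28·27/199 = 3.7990
Stratum 2 (Site B): n = 259; a·d/n = 76·119/259 = 34.9189; b·c/n = 35·29/259 = 3.9189
Stratum 3 (Site C): n = 511; a·d/n = 35·298/511 = 20.4110; b·c/n = 140·38/511 = 10.4110
OR_MH = (25.4422 + 34.9189 + 20.4110) / (3.7990 + 3.9189 + 10.4110) = 80.7721 / 18.1289 = 4.45544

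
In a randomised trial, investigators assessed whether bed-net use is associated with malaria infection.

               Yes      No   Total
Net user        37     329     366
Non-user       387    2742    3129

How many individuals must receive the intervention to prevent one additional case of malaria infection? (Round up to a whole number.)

45

Risk in treated group = 37/366 = 0.10109; risk in control = 387/3129 = 0.12368.
Absolute risk reduction = 0.12368 − 0.10109 = 0.02259
NNT = 1 / ARR = 1 / 0.02259 = 44.270 → round up → 45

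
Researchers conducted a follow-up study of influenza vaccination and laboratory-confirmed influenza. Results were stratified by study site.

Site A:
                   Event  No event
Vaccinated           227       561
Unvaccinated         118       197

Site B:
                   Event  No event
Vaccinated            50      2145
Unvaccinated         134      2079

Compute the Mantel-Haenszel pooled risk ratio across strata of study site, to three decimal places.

0.595

RR_MH = Σ(aᵢ·n₀ᵢ/nᵢ) / Σ(cᵢ·n₁ᵢ/nᵢ), with n₁ᵢ = aᵢ+bᵢ (exposed), n₀ᵢ = cᵢ+dᵢ (unexposed), nᵢ = n₁ᵢ+n₀ᵢ.
Stratum 1 (Site A): n₁ = 788, n₀ = 315, n = 1103; a·n₀/n = 227·315/1103 = 64.8277; c·n₁/n = 118·788/1103 = 84.3010
Stratum 2 (Site B): n₁ = 2195, n₀ = 2213, n = 4408; a·n₀/n = 50·2213/4408 = 25.1021; c·n₁/n = 134·2195/4408 = 66.7264
RR_MH = (64.8277 + 25.1021) / (84.3010 + 66.7264) = 89.9298 / 151.0274 = 0.59545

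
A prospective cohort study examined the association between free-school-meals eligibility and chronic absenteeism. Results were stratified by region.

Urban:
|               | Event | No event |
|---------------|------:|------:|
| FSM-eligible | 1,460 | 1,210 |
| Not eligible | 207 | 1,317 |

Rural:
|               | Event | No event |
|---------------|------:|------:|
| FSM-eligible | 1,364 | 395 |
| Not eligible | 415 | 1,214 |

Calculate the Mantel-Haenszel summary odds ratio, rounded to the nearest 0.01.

8.76

OR_MH = Σ(aᵢdᵢ/nᵢ) / Σ(bᵢcᵢ/nᵢ), where nᵢ is the stratum total.
Stratum 1 (Urban): n = 4194; a·d/n = 1460·1317/4194 = 458.4692; b·c/n = 1210·207/4194 = 59.7210
Stratum 2 (Rural): n = 3388; a·d/n = 1364·1214/3388 = 488.7532; b·c/n = 395·415/3388 = 48.3840
OR_MH = (458.4692 + 488.7532) / (59.7210 + 48.3840) = 947.2225 / 108.1050 = 8.76206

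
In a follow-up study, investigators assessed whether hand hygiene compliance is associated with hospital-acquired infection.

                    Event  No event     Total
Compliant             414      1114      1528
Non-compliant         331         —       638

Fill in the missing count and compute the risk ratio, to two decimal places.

0.52

The missing cell is in the unexposed row: 638 − 331 = 307.
So a = 414, b = 1114, c = 331, d = 307.
RR = [a/(a+b)] / [c/(c+d)] = (414/1528) / (331/638) = 0.27094/0.51881 = 0.52224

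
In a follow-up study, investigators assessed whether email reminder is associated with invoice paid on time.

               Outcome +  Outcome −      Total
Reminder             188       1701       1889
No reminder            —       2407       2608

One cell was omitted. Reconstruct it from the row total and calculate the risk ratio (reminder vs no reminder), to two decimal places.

The missing cell is in the unexposed row: 2608 − 2407 = 201.
So a = 188, b = 1701, c = 201, d = 2407.
RR = [a/(a+b)] / [c/(c+d)] = (188/1889) / (201/2608) = 0.09952/0.07707 = 1.29133

1.29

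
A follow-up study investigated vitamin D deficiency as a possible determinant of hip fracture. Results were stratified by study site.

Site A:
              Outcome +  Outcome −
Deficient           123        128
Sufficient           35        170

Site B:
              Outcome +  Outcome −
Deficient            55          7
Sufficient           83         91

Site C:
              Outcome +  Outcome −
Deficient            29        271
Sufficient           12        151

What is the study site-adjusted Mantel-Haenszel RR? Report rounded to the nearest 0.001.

RR_MH = Σ(aᵢ·n₀ᵢ/nᵢ) / Σ(cᵢ·n₁ᵢ/nᵢ), with n₁ᵢ = aᵢ+bᵢ (exposed), n₀ᵢ = cᵢ+dᵢ (unexposed), nᵢ = n₁ᵢ+n₀ᵢ.
Stratum 1 (Site A): n₁ = 251, n₀ = 205, n = 456; a·n₀/n = 123·205/456 = 55.2961; c·n₁/n = 35·251/456 = 19.2654
Stratum 2 (Site B): n₁ = 62, n₀ = 174, n = 236; a·n₀/n = 55·174/236 = 40.5508; c·n₁/n = 83·62/236 = 21.8051
Stratum 3 (Site C): n₁ = 300, n₀ = 163, n = 463; a·n₀/n = 29·163/463 = 10.2095; c·n₁/n = 12·300/463 = 7.7754
RR_MH = (55.2961 + 40.5508 + 10.2095) / (19.2654 + 21.8051 + 7.7754) = 106.0564 / 48.8458 = 2.17125

2.171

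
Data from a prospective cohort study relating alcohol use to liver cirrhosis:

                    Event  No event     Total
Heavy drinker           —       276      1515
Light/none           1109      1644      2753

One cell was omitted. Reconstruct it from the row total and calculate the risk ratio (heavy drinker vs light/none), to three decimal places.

2.030

The missing cell is in the exposed row: 1515 − 276 = 1239.
So a = 1239, b = 276, c = 1109, d = 1644.
RR = [a/(a+b)] / [c/(c+d)] = (1239/1515) / (1109/2753) = 0.81782/0.40283 = 2.03017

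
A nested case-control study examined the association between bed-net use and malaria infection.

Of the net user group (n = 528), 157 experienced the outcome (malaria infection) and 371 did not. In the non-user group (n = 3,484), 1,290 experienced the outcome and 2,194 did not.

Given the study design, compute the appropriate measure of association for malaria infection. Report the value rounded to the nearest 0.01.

0.72

From the description: a = 157, b = 371, c = 1290, d = 2194.
This is a nested case-control study: participants were sampled on outcome status, so risks in the source population cannot be estimated directly — relative risk is not valid here. The odds ratio is the appropriate measure.
OR = (a·d)/(b·c) = (157 × 2194) / (371 × 1290) = 344458 / 478590 = 0.71974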